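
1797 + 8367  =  10164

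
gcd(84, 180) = 12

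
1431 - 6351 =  - 4920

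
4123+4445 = 8568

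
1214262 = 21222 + 1193040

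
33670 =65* 518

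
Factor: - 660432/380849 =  -2^4 * 3^1*7^( - 1 )*41^( - 1 )*1327^ ( - 1) * 13759^1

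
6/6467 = 6/6467 = 0.00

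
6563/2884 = 6563/2884 =2.28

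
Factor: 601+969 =1570 = 2^1*5^1*157^1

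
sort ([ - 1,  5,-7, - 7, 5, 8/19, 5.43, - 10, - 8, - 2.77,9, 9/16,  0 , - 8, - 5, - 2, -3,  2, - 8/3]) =[ - 10, - 8, - 8 , - 7, - 7 , - 5, - 3, - 2.77 , - 8/3,-2, - 1,0  ,  8/19,9/16, 2, 5,5,5.43, 9]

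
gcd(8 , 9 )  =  1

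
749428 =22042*34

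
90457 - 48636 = 41821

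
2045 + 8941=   10986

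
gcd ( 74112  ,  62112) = 96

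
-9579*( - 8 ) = 76632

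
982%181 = 77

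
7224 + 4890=12114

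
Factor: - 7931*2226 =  - 2^1*3^1 *7^2*11^1 * 53^1*103^1  =  -17654406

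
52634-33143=19491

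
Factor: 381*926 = 2^1*3^1 * 127^1*463^1 = 352806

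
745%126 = 115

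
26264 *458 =12028912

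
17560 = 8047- - 9513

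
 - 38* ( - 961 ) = 36518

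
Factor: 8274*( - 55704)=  - 2^4*3^2*7^1*11^1 * 197^1*211^1 = -460894896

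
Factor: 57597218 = 2^1* 7^1* 4114087^1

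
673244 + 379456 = 1052700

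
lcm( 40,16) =80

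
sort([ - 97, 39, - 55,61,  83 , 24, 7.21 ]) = [ - 97, - 55, 7.21, 24, 39,61, 83 ] 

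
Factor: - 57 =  - 3^1*19^1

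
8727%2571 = 1014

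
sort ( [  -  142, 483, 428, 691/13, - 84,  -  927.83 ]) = [ - 927.83, - 142 , - 84,691/13 , 428, 483]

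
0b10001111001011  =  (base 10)9163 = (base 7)35500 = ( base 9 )13511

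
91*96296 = 8762936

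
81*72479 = 5870799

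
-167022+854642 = 687620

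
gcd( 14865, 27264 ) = 3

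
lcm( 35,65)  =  455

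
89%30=29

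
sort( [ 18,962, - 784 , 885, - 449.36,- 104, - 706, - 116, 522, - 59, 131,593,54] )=[ - 784, - 706, - 449.36, - 116, - 104, - 59,18, 54, 131,522 , 593, 885,  962] 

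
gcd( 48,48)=48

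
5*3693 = 18465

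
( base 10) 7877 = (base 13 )377c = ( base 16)1ec5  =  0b1111011000101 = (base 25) CF2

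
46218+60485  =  106703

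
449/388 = 449/388 = 1.16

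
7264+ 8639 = 15903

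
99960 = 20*4998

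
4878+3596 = 8474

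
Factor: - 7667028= - 2^2 * 3^3*70991^1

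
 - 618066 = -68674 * 9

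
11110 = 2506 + 8604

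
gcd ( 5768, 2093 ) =7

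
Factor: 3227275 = 5^2 * 167^1*773^1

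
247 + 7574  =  7821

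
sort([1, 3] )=[ 1, 3] 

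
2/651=2/651 = 0.00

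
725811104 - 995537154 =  - 269726050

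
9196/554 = 4598/277= 16.60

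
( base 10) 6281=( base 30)6tb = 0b1100010001001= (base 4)1202021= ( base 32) 649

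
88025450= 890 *98905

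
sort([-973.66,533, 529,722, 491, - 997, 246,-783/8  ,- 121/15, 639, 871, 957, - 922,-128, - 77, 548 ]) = [-997, - 973.66, - 922, - 128 , - 783/8, - 77, - 121/15,246,491,529, 533,548,639, 722, 871, 957 ]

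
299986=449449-149463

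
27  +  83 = 110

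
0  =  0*4639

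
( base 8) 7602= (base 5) 111340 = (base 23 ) 7be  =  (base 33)3LA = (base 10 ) 3970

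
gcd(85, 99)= 1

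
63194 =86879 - 23685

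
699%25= 24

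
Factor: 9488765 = 5^1*11^1*13^1*23^1*577^1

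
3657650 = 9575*382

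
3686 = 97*38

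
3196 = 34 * 94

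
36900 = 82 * 450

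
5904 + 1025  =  6929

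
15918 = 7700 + 8218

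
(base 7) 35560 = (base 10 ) 9205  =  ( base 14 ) 34d7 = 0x23F5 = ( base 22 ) J09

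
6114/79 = 6114/79 =77.39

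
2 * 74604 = 149208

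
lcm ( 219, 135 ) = 9855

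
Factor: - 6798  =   - 2^1*3^1*11^1*103^1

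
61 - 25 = 36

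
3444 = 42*82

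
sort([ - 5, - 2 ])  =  [ - 5, - 2]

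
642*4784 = 3071328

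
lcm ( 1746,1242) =120474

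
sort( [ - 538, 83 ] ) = [  -  538, 83 ] 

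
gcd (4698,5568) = 174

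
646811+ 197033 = 843844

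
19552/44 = 4888/11 = 444.36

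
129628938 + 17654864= 147283802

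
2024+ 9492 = 11516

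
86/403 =86/403 = 0.21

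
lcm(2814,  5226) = 36582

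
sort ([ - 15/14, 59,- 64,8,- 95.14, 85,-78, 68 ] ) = [ - 95.14,- 78,-64 , - 15/14,8,59,68, 85 ] 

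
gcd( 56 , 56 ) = 56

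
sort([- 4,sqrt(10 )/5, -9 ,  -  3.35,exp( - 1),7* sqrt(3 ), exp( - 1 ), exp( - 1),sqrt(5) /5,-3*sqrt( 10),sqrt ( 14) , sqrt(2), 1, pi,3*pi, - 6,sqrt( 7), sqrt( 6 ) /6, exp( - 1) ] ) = [ -3 * sqrt (10 ), - 9, - 6, - 4, - 3.35,exp ( - 1 ),exp(-1 ), exp( -1),  exp ( - 1 ), sqrt (6)/6,sqrt( 5 )/5,  sqrt(10)/5, 1, sqrt (2 ), sqrt( 7 ) , pi, sqrt( 14), 3*pi, 7*sqrt(3) ] 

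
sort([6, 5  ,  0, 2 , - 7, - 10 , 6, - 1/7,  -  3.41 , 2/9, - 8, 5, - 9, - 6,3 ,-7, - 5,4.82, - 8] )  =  [ - 10,- 9, - 8, - 8, - 7, - 7 , - 6, - 5, - 3.41,-1/7 , 0, 2/9,2,3,4.82,5, 5,6, 6]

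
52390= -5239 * (  -  10)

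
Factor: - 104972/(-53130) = 2^1*3^( - 1)*5^(-1 )*11^(  -  1 )*163^1 = 326/165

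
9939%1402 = 125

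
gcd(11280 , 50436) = 12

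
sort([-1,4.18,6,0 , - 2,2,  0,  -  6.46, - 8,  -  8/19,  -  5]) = [ - 8  , - 6.46, - 5, - 2, - 1, - 8/19 , 0,0,2,4.18 , 6 ]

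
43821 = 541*81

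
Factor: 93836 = 2^2*23459^1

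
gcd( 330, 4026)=66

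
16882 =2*8441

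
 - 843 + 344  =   - 499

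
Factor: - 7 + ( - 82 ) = -89 = - 89^1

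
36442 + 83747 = 120189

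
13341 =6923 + 6418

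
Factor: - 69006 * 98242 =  - 2^2*3^1*7^1* 31^1*53^1*49121^1 = -  6779287452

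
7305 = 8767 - 1462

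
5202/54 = 96 +1/3 = 96.33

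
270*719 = 194130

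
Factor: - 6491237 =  - 43^1*150959^1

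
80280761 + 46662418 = 126943179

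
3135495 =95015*33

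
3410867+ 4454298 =7865165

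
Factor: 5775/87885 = 3^( - 3)*5^1*11^1 * 31^(-1) = 55/837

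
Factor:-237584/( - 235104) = 479/474 = 2^( - 1)*3^( - 1)*79^ ( - 1) * 479^1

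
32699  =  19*1721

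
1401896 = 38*36892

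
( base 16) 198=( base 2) 110011000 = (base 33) cc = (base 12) 2A0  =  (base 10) 408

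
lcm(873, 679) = 6111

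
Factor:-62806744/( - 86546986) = 31403372/43273493= 2^2*7^1*11^2*13^1 *23^1*31^1 * 53^ ( - 1 )*103^( - 1 )*7927^(-1 ) 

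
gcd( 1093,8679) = 1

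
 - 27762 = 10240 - 38002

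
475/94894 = 475/94894 = 0.01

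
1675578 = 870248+805330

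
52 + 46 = 98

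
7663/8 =957 +7/8= 957.88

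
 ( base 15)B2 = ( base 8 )247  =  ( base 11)142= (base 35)4r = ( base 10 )167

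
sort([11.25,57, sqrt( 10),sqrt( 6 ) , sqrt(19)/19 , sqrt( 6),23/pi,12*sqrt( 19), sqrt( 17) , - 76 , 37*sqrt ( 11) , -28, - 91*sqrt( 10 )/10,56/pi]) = [ -76, - 91 * sqrt( 10) /10 , - 28,sqrt(19)/19, sqrt(6 ),sqrt( 6), sqrt(10),sqrt(17 ),23/pi,11.25,56/pi,12*sqrt (19 ),57,  37*sqrt(11)]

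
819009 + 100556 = 919565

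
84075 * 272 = 22868400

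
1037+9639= 10676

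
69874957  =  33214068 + 36660889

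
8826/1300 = 4413/650=6.79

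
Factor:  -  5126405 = - 5^1*1025281^1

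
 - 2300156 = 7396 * ( - 311) 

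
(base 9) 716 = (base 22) 14A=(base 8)1106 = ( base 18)1E6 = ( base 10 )582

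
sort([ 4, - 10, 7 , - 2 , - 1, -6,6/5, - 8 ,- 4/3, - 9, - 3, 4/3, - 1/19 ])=[- 10,  -  9, - 8, - 6,-3, - 2, - 4/3, - 1, - 1/19, 6/5,4/3, 4, 7] 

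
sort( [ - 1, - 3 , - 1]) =[ - 3,-1, - 1]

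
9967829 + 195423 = 10163252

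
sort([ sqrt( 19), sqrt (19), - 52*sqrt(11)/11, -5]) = [ - 52*sqrt(11)/11, - 5, sqrt( 19 ), sqrt(19) ] 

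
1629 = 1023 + 606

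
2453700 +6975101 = 9428801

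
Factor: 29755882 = 2^1*13^1*17^1 * 23^1*2927^1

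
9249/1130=8 + 209/1130 = 8.18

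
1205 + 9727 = 10932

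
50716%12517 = 648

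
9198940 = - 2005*( - 4588 ) 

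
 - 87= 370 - 457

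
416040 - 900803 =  - 484763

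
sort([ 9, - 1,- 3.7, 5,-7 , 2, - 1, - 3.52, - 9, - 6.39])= [ - 9, - 7, - 6.39, - 3.7, -3.52,-1, - 1,2,5, 9]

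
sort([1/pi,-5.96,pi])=[ - 5.96, 1/pi, pi]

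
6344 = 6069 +275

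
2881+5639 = 8520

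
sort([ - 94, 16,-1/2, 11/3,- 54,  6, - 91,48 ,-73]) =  [-94 , - 91, - 73, - 54,  -  1/2,11/3,6,16, 48] 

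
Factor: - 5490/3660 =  - 3/2 =- 2^( - 1) *3^1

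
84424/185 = 456 + 64/185 = 456.35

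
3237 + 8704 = 11941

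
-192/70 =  - 3 + 9/35 =- 2.74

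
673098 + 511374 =1184472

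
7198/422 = 17+ 12/211 = 17.06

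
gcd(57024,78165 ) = 81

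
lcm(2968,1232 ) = 65296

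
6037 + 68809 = 74846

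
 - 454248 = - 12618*36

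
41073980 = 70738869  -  29664889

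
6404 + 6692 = 13096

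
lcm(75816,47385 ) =379080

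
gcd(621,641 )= 1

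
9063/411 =22+7/137 = 22.05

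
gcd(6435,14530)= 5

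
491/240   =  2 + 11/240 = 2.05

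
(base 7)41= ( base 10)29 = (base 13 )23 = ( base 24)15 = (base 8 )35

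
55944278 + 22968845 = 78913123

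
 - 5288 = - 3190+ - 2098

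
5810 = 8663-2853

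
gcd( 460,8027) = 23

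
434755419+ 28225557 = 462980976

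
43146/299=43146/299 = 144.30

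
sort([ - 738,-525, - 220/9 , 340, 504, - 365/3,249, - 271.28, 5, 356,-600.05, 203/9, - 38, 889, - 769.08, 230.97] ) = [ - 769.08, - 738,-600.05, - 525, - 271.28,-365/3, - 38 , - 220/9,5, 203/9 , 230.97, 249, 340,356, 504,889 ]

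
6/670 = 3/335 = 0.01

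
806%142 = 96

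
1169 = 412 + 757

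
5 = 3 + 2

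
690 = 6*115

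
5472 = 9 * 608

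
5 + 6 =11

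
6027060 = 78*77270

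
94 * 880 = 82720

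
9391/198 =47 + 85/198 = 47.43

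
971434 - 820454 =150980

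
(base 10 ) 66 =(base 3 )2110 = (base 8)102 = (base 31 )24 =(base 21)33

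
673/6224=673/6224 = 0.11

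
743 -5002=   -  4259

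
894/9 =99 + 1/3 = 99.33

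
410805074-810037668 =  - 399232594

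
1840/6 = 306 + 2/3 = 306.67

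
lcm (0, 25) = 0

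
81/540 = 3/20 = 0.15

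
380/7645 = 76/1529= 0.05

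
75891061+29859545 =105750606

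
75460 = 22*3430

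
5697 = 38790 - 33093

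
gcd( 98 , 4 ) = 2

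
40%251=40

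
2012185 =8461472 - 6449287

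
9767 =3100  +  6667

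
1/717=1/717 = 0.00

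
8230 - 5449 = 2781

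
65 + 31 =96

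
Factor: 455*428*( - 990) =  - 2^3*3^2*5^2*7^1 *11^1*13^1 * 107^1 = - 192792600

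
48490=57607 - 9117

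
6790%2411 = 1968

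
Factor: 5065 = 5^1 *1013^1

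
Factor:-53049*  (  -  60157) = 3^1* 43^1*1399^1*17683^1 = 3191268693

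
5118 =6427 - 1309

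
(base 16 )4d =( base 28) 2l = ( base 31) 2f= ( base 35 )27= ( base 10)77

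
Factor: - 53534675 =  - 5^2*31^1*67^1*1031^1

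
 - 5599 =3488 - 9087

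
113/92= 113/92 = 1.23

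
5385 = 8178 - 2793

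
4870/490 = 9 + 46/49 =9.94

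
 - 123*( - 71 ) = 8733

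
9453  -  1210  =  8243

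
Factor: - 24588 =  - 2^2*3^2*683^1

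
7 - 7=0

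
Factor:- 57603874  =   - 2^1* 163^1*176699^1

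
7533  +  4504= 12037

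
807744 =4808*168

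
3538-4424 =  - 886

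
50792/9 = 50792/9 = 5643.56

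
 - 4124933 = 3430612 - 7555545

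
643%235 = 173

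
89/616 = 89/616 = 0.14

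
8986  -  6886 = 2100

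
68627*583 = 40009541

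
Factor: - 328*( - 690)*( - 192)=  - 43453440 = - 2^10*3^2*5^1*23^1*41^1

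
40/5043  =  40/5043 = 0.01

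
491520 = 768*640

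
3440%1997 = 1443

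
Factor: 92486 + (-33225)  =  19^1*3119^1 = 59261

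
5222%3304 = 1918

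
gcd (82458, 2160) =54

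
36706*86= 3156716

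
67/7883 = 67/7883 = 0.01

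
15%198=15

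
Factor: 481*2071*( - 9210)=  - 9174550710 = - 2^1 * 3^1*5^1*13^1 * 19^1*37^1*109^1* 307^1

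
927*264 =244728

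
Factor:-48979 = -7^1 * 6997^1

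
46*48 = 2208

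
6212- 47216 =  -41004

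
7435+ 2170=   9605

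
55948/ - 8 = - 13987/2 = - 6993.50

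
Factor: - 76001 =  - 76001^1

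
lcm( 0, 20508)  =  0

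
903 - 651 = 252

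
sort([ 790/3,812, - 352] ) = [ - 352, 790/3, 812 ]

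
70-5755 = -5685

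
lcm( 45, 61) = 2745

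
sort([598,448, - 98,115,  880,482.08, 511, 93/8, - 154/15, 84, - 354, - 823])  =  [ - 823, - 354, - 98, - 154/15, 93/8,84, 115,448,482.08,511,598, 880]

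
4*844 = 3376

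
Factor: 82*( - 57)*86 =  -2^2*3^1 * 19^1 * 41^1*43^1= - 401964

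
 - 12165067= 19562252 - 31727319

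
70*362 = 25340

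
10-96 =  - 86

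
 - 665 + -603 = -1268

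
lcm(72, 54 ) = 216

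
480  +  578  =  1058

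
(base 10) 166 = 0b10100110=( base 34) 4U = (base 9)204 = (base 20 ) 86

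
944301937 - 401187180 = 543114757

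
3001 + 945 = 3946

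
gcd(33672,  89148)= 276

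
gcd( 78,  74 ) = 2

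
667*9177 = 6121059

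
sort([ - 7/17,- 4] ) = [ - 4, - 7/17]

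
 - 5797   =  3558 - 9355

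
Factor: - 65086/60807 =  - 2^1*3^( - 1)*7^1*4649^1*20269^ ( - 1 )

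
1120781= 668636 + 452145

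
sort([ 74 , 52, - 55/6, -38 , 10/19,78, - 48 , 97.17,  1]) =[ - 48,-38, - 55/6, 10/19, 1,52,74,78,97.17 ] 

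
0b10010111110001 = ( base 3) 111022202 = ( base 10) 9713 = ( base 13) 4562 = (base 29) bfr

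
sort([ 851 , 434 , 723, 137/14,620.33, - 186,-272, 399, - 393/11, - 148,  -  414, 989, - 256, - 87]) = [ - 414, - 272, - 256,- 186,-148, - 87, - 393/11,137/14,399,434,620.33, 723,851,989]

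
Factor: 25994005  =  5^1*29^1*179269^1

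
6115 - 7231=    - 1116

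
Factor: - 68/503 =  - 2^2*17^1*503^( - 1)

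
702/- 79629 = -1 + 26309/26543 = -0.01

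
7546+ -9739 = - 2193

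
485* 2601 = 1261485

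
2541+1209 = 3750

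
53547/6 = 17849/2 =8924.50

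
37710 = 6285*6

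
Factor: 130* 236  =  2^3 * 5^1*13^1*59^1 = 30680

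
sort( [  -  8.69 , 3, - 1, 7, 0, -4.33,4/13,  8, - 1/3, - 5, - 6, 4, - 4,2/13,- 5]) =[ - 8.69,  -  6,-5,-5 ,-4.33, - 4,-1, - 1/3, 0, 2/13, 4/13, 3,  4, 7,8] 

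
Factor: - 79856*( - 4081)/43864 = 2^1*7^2*11^1 * 23^1*31^1*53^1*5483^( - 1) = 40736542/5483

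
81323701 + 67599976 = 148923677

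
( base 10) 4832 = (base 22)9LE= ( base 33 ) 4EE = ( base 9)6558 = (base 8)11340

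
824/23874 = 412/11937  =  0.03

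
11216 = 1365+9851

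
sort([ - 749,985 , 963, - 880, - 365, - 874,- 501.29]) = [ - 880,  -  874 ,-749,-501.29, - 365, 963  ,  985]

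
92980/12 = 7748+1/3=7748.33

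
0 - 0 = 0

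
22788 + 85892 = 108680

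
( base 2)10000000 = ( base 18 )72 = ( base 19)6E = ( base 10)128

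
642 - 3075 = - 2433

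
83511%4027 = 2971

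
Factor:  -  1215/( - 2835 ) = 3^1*7^(-1 ) = 3/7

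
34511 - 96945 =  - 62434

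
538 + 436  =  974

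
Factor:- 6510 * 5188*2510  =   - 2^4*3^1*5^2*7^1*31^1*251^1*1297^1=- 84772438800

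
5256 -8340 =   -  3084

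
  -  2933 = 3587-6520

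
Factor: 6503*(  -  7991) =-7^1 * 61^1*131^1*929^1 = - 51965473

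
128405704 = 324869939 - 196464235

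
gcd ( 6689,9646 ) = 1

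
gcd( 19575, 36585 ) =135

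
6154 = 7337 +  - 1183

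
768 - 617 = 151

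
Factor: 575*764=439300 =2^2*5^2*23^1*191^1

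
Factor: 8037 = 3^2 * 19^1*47^1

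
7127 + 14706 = 21833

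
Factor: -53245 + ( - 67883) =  - 2^3 * 3^1*7^2*103^1 = -121128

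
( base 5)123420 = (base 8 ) 11374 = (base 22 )a0k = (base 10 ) 4860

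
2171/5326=2171/5326 =0.41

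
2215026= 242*9153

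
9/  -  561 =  - 1 + 184/187 = -0.02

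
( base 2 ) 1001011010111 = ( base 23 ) 92g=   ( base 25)7HN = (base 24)88N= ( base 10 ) 4823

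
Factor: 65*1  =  65 = 5^1*13^1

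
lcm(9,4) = 36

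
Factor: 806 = 2^1 *13^1*31^1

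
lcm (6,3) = 6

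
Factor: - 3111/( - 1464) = 17/8 = 2^(  -  3)*17^1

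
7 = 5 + 2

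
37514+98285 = 135799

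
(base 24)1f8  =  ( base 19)2bd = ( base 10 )944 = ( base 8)1660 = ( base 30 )11e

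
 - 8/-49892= 2/12473 = 0.00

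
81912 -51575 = 30337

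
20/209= 20/209 = 0.10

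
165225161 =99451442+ 65773719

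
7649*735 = 5622015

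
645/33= 215/11 = 19.55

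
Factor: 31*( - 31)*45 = -3^2 * 5^1*31^2 = -  43245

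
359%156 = 47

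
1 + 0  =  1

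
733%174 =37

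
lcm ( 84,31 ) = 2604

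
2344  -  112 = 2232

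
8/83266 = 4/41633 = 0.00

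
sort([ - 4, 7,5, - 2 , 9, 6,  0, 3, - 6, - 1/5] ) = [ - 6,-4 ,  -  2, - 1/5, 0,3, 5,6, 7,  9 ] 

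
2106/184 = 1053/92=11.45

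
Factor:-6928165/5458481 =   -  5^1*7^( -1)*97^(  -  1)*419^1*3307^1  *8039^(-1)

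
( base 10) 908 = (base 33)rh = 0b1110001100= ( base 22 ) 1j6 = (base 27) 16h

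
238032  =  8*29754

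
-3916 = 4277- 8193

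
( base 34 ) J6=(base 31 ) l1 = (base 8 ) 1214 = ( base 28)N8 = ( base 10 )652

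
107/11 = 9 + 8/11=9.73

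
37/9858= 37/9858 = 0.00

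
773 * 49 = 37877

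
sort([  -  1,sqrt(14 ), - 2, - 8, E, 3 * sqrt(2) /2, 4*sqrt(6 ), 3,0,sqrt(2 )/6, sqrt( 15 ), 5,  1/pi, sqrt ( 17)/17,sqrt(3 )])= [  -  8, - 2, -1, 0, sqrt( 2)/6,sqrt(17 ) /17,1/pi,sqrt(3),3*sqrt(2)/2, E, 3,sqrt(14),sqrt (15 ) , 5, 4 * sqrt(6 )]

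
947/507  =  947/507  =  1.87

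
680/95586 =340/47793 = 0.01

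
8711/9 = 8711/9 = 967.89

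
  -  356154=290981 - 647135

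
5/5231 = 5/5231 = 0.00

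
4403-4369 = 34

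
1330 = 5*266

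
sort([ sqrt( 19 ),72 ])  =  [sqrt(19), 72 ]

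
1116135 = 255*4377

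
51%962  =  51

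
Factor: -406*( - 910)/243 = 369460/243 = 2^2*3^( - 5)*5^1*7^2 * 13^1*29^1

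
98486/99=994 + 80/99 = 994.81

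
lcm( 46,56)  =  1288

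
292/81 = 3 + 49/81= 3.60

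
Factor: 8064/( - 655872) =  - 3/244 = - 2^(  -  2)*3^1*61^(  -  1)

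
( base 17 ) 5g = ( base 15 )6B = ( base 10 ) 101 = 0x65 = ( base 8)145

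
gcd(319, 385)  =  11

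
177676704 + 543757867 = 721434571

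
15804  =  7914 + 7890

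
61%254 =61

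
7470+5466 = 12936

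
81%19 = 5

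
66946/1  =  66946 = 66946.00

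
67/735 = 67/735  =  0.09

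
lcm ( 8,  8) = 8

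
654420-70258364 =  - 69603944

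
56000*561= 31416000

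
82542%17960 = 10702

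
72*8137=585864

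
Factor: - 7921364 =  - 2^2 * 11^1*41^1*4391^1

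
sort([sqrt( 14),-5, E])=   [ - 5,E, sqrt(14)]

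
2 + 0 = 2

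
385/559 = 385/559 = 0.69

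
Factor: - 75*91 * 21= - 3^2*5^2  *7^2*13^1 = - 143325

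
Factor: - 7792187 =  - 13^1*599399^1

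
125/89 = 125/89 = 1.40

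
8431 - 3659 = 4772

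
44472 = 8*5559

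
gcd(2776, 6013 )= 1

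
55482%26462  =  2558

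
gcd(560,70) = 70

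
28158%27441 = 717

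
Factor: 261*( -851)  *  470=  -104392170=- 2^1*3^2*5^1*23^1 * 29^1*37^1*47^1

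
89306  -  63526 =25780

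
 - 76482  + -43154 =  - 119636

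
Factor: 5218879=5218879^1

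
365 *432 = 157680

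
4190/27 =155 + 5/27 = 155.19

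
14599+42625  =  57224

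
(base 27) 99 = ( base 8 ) 374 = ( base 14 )140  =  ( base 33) 7l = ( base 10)252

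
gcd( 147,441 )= 147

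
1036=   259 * 4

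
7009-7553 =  - 544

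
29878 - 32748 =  - 2870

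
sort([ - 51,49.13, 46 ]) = [  -  51, 46, 49.13]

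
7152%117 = 15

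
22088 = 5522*4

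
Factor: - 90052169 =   -  401^1 * 224569^1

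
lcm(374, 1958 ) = 33286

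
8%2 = 0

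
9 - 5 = 4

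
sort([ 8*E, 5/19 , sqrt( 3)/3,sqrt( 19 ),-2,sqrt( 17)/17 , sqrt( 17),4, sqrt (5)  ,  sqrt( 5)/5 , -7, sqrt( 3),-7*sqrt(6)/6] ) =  [ - 7, - 7*sqrt(6)/6, - 2, sqrt( 17)/17, 5/19,sqrt(5)/5, sqrt( 3)/3,  sqrt ( 3),sqrt( 5),  4,sqrt ( 17), sqrt (19), 8*E]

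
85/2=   85/2 = 42.50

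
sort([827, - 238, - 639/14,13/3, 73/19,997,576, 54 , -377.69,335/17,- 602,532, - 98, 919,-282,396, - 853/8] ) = [ - 602 ,  -  377.69,-282, - 238 , - 853/8, - 98, - 639/14, 73/19,  13/3,  335/17, 54, 396, 532, 576, 827,919,997]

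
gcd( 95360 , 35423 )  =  1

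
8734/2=4367 = 4367.00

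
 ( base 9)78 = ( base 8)107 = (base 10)71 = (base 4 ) 1013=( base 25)2l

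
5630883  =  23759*237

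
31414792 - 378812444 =-347397652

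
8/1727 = 8/1727   =  0.00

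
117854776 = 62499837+55354939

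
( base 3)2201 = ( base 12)61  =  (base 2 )1001001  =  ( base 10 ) 73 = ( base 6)201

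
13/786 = 13/786 = 0.02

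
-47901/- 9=15967/3 = 5322.33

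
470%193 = 84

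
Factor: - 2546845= - 5^1*7^1 *72767^1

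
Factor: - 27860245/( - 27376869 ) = 3^ (  -  1)*5^1 *7^1*13^( - 1)*23^1*53^1 * 337^( - 1) * 653^1*2083^ (  -  1)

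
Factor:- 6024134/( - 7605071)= 2^1*3012067^1*7605071^(-1)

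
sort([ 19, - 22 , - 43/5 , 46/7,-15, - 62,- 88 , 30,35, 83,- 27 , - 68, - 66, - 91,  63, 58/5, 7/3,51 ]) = [ - 91, - 88,  -  68, - 66, - 62,  -  27,- 22, - 15, - 43/5,7/3 , 46/7, 58/5,  19, 30,  35 , 51,  63,83]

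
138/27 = 46/9=5.11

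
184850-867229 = - 682379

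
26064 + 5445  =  31509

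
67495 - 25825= 41670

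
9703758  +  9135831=18839589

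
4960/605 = 8 + 24/121 = 8.20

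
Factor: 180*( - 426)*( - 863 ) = 2^3 * 3^3 * 5^1 * 71^1*863^1 = 66174840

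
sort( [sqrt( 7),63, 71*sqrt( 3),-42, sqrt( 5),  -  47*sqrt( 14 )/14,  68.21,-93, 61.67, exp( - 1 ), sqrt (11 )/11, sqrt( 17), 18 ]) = [- 93, - 42  ,-47*sqrt(14 ) /14,sqrt(11)/11, exp( -1 ), sqrt(5), sqrt ( 7), sqrt( 17),18, 61.67, 63, 68.21,71*sqrt( 3)]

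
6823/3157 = 6823/3157 = 2.16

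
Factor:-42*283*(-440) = 5229840 = 2^4*3^1  *  5^1*7^1*11^1*283^1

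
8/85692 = 2/21423 = 0.00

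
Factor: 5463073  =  7^1* 11^1 * 70949^1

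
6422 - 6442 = - 20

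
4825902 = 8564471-3738569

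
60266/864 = 30133/432  =  69.75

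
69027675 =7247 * 9525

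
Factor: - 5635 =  - 5^1 * 7^2*23^1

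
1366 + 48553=49919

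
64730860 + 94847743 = 159578603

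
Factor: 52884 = 2^2 *3^2*13^1*113^1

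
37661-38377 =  - 716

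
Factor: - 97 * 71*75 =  - 516525 = - 3^1 *5^2*71^1*97^1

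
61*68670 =4188870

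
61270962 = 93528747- 32257785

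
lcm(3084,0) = 0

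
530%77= 68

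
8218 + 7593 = 15811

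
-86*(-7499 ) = 644914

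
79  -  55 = 24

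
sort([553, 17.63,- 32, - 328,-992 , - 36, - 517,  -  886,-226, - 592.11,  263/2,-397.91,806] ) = [ - 992, - 886,  -  592.11, - 517, - 397.91,  -  328, - 226,  -  36  , - 32,17.63,263/2,553, 806]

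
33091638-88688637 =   -  55596999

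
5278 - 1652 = 3626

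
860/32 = 215/8 = 26.88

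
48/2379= 16/793=0.02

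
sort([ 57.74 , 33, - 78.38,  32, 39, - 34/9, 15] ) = [ - 78.38, - 34/9,15,32, 33,  39, 57.74]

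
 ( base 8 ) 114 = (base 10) 76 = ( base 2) 1001100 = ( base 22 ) 3A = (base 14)56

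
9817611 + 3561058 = 13378669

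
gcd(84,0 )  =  84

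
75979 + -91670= - 15691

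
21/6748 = 3/964 = 0.00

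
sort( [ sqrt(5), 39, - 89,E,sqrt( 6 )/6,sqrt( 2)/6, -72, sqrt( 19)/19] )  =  [ - 89 , - 72 , sqrt(19) /19, sqrt(2 ) /6, sqrt(6) /6,sqrt( 5), E, 39] 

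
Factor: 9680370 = 2^1*3^1*5^1 *7^1*31^1*1487^1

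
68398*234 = 16005132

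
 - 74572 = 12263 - 86835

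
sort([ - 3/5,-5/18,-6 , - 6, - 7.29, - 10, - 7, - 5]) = [ - 10, - 7.29,-7, - 6, -6, - 5, - 3/5, - 5/18 ]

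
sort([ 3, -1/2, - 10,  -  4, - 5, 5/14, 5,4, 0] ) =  [ - 10, - 5,-4, - 1/2, 0, 5/14, 3 , 4, 5 ] 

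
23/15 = 1 + 8/15 = 1.53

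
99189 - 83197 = 15992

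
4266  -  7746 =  - 3480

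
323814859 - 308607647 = 15207212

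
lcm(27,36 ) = 108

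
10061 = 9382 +679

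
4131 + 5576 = 9707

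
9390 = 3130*3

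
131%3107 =131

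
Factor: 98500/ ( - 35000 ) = -2^( - 1) * 5^ ( - 1 ) * 7^( - 1 )*197^1 = - 197/70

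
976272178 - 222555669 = 753716509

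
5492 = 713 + 4779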